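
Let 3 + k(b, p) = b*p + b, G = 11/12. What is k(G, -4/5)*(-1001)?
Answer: 169169/60 ≈ 2819.5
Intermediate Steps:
G = 11/12 (G = 11*(1/12) = 11/12 ≈ 0.91667)
k(b, p) = -3 + b + b*p (k(b, p) = -3 + (b*p + b) = -3 + (b + b*p) = -3 + b + b*p)
k(G, -4/5)*(-1001) = (-3 + 11/12 + 11*(-4/5)/12)*(-1001) = (-3 + 11/12 + 11*(-4*⅕)/12)*(-1001) = (-3 + 11/12 + (11/12)*(-⅘))*(-1001) = (-3 + 11/12 - 11/15)*(-1001) = -169/60*(-1001) = 169169/60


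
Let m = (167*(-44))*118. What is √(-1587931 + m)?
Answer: I*√2454995 ≈ 1566.8*I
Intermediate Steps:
m = -867064 (m = -7348*118 = -867064)
√(-1587931 + m) = √(-1587931 - 867064) = √(-2454995) = I*√2454995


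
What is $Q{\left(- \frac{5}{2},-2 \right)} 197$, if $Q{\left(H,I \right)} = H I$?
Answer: $985$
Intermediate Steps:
$Q{\left(- \frac{5}{2},-2 \right)} 197 = - \frac{5}{2} \left(-2\right) 197 = \left(-5\right) \frac{1}{2} \left(-2\right) 197 = \left(- \frac{5}{2}\right) \left(-2\right) 197 = 5 \cdot 197 = 985$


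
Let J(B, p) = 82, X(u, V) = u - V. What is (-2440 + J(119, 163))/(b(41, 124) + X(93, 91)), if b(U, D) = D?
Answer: -131/7 ≈ -18.714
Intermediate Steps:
(-2440 + J(119, 163))/(b(41, 124) + X(93, 91)) = (-2440 + 82)/(124 + (93 - 1*91)) = -2358/(124 + (93 - 91)) = -2358/(124 + 2) = -2358/126 = -2358*1/126 = -131/7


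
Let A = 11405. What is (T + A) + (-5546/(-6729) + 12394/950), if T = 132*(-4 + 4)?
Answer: 36497850338/3196275 ≈ 11419.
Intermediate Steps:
T = 0 (T = 132*0 = 0)
(T + A) + (-5546/(-6729) + 12394/950) = (0 + 11405) + (-5546/(-6729) + 12394/950) = 11405 + (-5546*(-1/6729) + 12394*(1/950)) = 11405 + (5546/6729 + 6197/475) = 11405 + 44333963/3196275 = 36497850338/3196275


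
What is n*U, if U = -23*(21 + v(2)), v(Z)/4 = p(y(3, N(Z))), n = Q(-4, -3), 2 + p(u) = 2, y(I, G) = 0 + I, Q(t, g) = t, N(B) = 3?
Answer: 1932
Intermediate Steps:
y(I, G) = I
p(u) = 0 (p(u) = -2 + 2 = 0)
n = -4
v(Z) = 0 (v(Z) = 4*0 = 0)
U = -483 (U = -23*(21 + 0) = -23*21 = -483)
n*U = -4*(-483) = 1932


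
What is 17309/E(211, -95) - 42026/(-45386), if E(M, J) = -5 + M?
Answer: 397121815/4674758 ≈ 84.950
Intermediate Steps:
17309/E(211, -95) - 42026/(-45386) = 17309/(-5 + 211) - 42026/(-45386) = 17309/206 - 42026*(-1/45386) = 17309*(1/206) + 21013/22693 = 17309/206 + 21013/22693 = 397121815/4674758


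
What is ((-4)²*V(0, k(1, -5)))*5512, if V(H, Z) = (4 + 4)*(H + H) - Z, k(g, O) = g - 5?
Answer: 352768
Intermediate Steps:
k(g, O) = -5 + g
V(H, Z) = -Z + 16*H (V(H, Z) = 8*(2*H) - Z = 16*H - Z = -Z + 16*H)
((-4)²*V(0, k(1, -5)))*5512 = ((-4)²*(-(-5 + 1) + 16*0))*5512 = (16*(-1*(-4) + 0))*5512 = (16*(4 + 0))*5512 = (16*4)*5512 = 64*5512 = 352768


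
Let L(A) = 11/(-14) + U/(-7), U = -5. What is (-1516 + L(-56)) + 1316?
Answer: -2801/14 ≈ -200.07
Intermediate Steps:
L(A) = -1/14 (L(A) = 11/(-14) - 5/(-7) = 11*(-1/14) - 5*(-⅐) = -11/14 + 5/7 = -1/14)
(-1516 + L(-56)) + 1316 = (-1516 - 1/14) + 1316 = -21225/14 + 1316 = -2801/14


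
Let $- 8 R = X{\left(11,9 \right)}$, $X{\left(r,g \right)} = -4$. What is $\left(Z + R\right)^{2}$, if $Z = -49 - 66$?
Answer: $\frac{52441}{4} \approx 13110.0$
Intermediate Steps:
$R = \frac{1}{2}$ ($R = \left(- \frac{1}{8}\right) \left(-4\right) = \frac{1}{2} \approx 0.5$)
$Z = -115$
$\left(Z + R\right)^{2} = \left(-115 + \frac{1}{2}\right)^{2} = \left(- \frac{229}{2}\right)^{2} = \frac{52441}{4}$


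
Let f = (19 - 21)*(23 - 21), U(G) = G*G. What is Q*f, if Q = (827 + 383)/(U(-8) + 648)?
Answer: -605/89 ≈ -6.7978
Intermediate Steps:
U(G) = G**2
f = -4 (f = -2*2 = -4)
Q = 605/356 (Q = (827 + 383)/((-8)**2 + 648) = 1210/(64 + 648) = 1210/712 = 1210*(1/712) = 605/356 ≈ 1.6994)
Q*f = (605/356)*(-4) = -605/89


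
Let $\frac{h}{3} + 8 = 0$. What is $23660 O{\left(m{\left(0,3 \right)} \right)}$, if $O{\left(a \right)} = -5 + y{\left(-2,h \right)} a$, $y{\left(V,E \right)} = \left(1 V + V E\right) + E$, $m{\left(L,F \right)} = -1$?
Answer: $-638820$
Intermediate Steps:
$h = -24$ ($h = -24 + 3 \cdot 0 = -24 + 0 = -24$)
$y{\left(V,E \right)} = E + V + E V$ ($y{\left(V,E \right)} = \left(V + E V\right) + E = E + V + E V$)
$O{\left(a \right)} = -5 + 22 a$ ($O{\left(a \right)} = -5 + \left(-24 - 2 - -48\right) a = -5 + \left(-24 - 2 + 48\right) a = -5 + 22 a$)
$23660 O{\left(m{\left(0,3 \right)} \right)} = 23660 \left(-5 + 22 \left(-1\right)\right) = 23660 \left(-5 - 22\right) = 23660 \left(-27\right) = -638820$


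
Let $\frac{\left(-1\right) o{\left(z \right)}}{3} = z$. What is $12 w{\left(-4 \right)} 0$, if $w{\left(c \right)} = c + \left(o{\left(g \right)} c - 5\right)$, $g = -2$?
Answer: $0$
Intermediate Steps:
$o{\left(z \right)} = - 3 z$
$w{\left(c \right)} = -5 + 7 c$ ($w{\left(c \right)} = c + \left(\left(-3\right) \left(-2\right) c - 5\right) = c + \left(6 c - 5\right) = c + \left(-5 + 6 c\right) = -5 + 7 c$)
$12 w{\left(-4 \right)} 0 = 12 \left(-5 + 7 \left(-4\right)\right) 0 = 12 \left(-5 - 28\right) 0 = 12 \left(-33\right) 0 = \left(-396\right) 0 = 0$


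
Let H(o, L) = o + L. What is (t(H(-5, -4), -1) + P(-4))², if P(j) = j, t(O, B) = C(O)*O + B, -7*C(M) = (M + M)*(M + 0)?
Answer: 2024929/49 ≈ 41325.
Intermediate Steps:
C(M) = -2*M²/7 (C(M) = -(M + M)*(M + 0)/7 = -2*M*M/7 = -2*M²/7)
H(o, L) = L + o
t(O, B) = B - 2*O³/7 (t(O, B) = (-2*O²/7)*O + B = -2*O³/7 + B = B - 2*O³/7)
(t(H(-5, -4), -1) + P(-4))² = ((-1 - 2*(-4 - 5)³/7) - 4)² = ((-1 - 2/7*(-9)³) - 4)² = ((-1 - 2/7*(-729)) - 4)² = ((-1 + 1458/7) - 4)² = (1451/7 - 4)² = (1423/7)² = 2024929/49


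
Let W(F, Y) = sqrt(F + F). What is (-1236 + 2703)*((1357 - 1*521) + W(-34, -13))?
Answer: 1226412 + 2934*I*sqrt(17) ≈ 1.2264e+6 + 12097.0*I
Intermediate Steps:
W(F, Y) = sqrt(2)*sqrt(F) (W(F, Y) = sqrt(2*F) = sqrt(2)*sqrt(F))
(-1236 + 2703)*((1357 - 1*521) + W(-34, -13)) = (-1236 + 2703)*((1357 - 1*521) + sqrt(2)*sqrt(-34)) = 1467*((1357 - 521) + sqrt(2)*(I*sqrt(34))) = 1467*(836 + 2*I*sqrt(17)) = 1226412 + 2934*I*sqrt(17)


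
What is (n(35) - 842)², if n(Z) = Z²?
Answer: 146689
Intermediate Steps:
(n(35) - 842)² = (35² - 842)² = (1225 - 842)² = 383² = 146689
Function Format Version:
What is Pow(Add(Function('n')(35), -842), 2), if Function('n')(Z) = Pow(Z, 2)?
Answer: 146689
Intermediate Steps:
Pow(Add(Function('n')(35), -842), 2) = Pow(Add(Pow(35, 2), -842), 2) = Pow(Add(1225, -842), 2) = Pow(383, 2) = 146689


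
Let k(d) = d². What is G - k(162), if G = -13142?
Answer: -39386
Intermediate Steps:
G - k(162) = -13142 - 1*162² = -13142 - 1*26244 = -13142 - 26244 = -39386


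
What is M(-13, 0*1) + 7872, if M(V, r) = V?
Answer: 7859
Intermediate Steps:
M(-13, 0*1) + 7872 = -13 + 7872 = 7859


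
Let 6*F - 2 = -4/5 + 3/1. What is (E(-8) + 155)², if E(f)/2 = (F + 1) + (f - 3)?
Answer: 465124/25 ≈ 18605.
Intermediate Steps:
F = 7/10 (F = ⅓ + (-4/5 + 3/1)/6 = ⅓ + (-4*⅕ + 3*1)/6 = ⅓ + (-⅘ + 3)/6 = ⅓ + (⅙)*(11/5) = ⅓ + 11/30 = 7/10 ≈ 0.70000)
E(f) = -13/5 + 2*f (E(f) = 2*((7/10 + 1) + (f - 3)) = 2*(17/10 + (-3 + f)) = 2*(-13/10 + f) = -13/5 + 2*f)
(E(-8) + 155)² = ((-13/5 + 2*(-8)) + 155)² = ((-13/5 - 16) + 155)² = (-93/5 + 155)² = (682/5)² = 465124/25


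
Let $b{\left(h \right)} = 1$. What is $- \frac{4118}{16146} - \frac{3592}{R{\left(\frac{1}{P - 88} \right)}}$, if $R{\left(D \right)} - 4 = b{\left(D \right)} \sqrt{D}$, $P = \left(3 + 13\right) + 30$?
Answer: $\frac{- 2059 \sqrt{42} + 1218270984 i}{8073 \left(\sqrt{42} - 168 i\right)} \approx -896.92 + 34.59 i$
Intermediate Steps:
$P = 46$ ($P = 16 + 30 = 46$)
$R{\left(D \right)} = 4 + \sqrt{D}$ ($R{\left(D \right)} = 4 + 1 \sqrt{D} = 4 + \sqrt{D}$)
$- \frac{4118}{16146} - \frac{3592}{R{\left(\frac{1}{P - 88} \right)}} = - \frac{4118}{16146} - \frac{3592}{4 + \sqrt{\frac{1}{46 - 88}}} = \left(-4118\right) \frac{1}{16146} - \frac{3592}{4 + \sqrt{\frac{1}{-42}}} = - \frac{2059}{8073} - \frac{3592}{4 + \sqrt{- \frac{1}{42}}} = - \frac{2059}{8073} - \frac{3592}{4 + \frac{i \sqrt{42}}{42}}$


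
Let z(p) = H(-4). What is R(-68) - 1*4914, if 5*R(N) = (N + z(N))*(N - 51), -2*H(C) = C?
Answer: -16716/5 ≈ -3343.2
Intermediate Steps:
H(C) = -C/2
z(p) = 2 (z(p) = -1/2*(-4) = 2)
R(N) = (-51 + N)*(2 + N)/5 (R(N) = ((N + 2)*(N - 51))/5 = ((2 + N)*(-51 + N))/5 = ((-51 + N)*(2 + N))/5 = (-51 + N)*(2 + N)/5)
R(-68) - 1*4914 = (-102/5 - 49/5*(-68) + (1/5)*(-68)**2) - 1*4914 = (-102/5 + 3332/5 + (1/5)*4624) - 4914 = (-102/5 + 3332/5 + 4624/5) - 4914 = 7854/5 - 4914 = -16716/5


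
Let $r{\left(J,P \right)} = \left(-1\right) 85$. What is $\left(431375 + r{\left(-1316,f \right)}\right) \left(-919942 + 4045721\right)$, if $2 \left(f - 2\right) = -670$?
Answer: $1348117224910$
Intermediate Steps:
$f = -333$ ($f = 2 + \frac{1}{2} \left(-670\right) = 2 - 335 = -333$)
$r{\left(J,P \right)} = -85$
$\left(431375 + r{\left(-1316,f \right)}\right) \left(-919942 + 4045721\right) = \left(431375 - 85\right) \left(-919942 + 4045721\right) = 431290 \cdot 3125779 = 1348117224910$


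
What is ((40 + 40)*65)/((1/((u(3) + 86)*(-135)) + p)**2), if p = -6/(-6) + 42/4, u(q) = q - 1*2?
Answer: 2869256520000/72971837689 ≈ 39.320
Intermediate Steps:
u(q) = -2 + q (u(q) = q - 2 = -2 + q)
p = 23/2 (p = -6*(-1/6) + 42*(1/4) = 1 + 21/2 = 23/2 ≈ 11.500)
((40 + 40)*65)/((1/((u(3) + 86)*(-135)) + p)**2) = ((40 + 40)*65)/((1/(((-2 + 3) + 86)*(-135)) + 23/2)**2) = (80*65)/((-1/135/(1 + 86) + 23/2)**2) = 5200/((-1/135/87 + 23/2)**2) = 5200/(((1/87)*(-1/135) + 23/2)**2) = 5200/((-1/11745 + 23/2)**2) = 5200/((270133/23490)**2) = 5200/(72971837689/551780100) = 5200*(551780100/72971837689) = 2869256520000/72971837689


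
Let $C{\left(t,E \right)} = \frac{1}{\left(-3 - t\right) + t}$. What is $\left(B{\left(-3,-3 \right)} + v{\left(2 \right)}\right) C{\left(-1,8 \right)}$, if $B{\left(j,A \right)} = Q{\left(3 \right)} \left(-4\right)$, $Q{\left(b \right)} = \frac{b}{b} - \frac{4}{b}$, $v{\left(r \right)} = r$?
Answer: $- \frac{10}{9} \approx -1.1111$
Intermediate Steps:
$Q{\left(b \right)} = 1 - \frac{4}{b}$
$B{\left(j,A \right)} = \frac{4}{3}$ ($B{\left(j,A \right)} = \frac{-4 + 3}{3} \left(-4\right) = \frac{1}{3} \left(-1\right) \left(-4\right) = \left(- \frac{1}{3}\right) \left(-4\right) = \frac{4}{3}$)
$C{\left(t,E \right)} = - \frac{1}{3}$ ($C{\left(t,E \right)} = \frac{1}{-3} = - \frac{1}{3}$)
$\left(B{\left(-3,-3 \right)} + v{\left(2 \right)}\right) C{\left(-1,8 \right)} = \left(\frac{4}{3} + 2\right) \left(- \frac{1}{3}\right) = \frac{10}{3} \left(- \frac{1}{3}\right) = - \frac{10}{9}$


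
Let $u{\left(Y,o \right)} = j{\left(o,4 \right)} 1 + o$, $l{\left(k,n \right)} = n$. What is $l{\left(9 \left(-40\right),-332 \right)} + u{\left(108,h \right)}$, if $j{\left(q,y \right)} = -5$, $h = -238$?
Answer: $-575$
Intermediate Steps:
$u{\left(Y,o \right)} = -5 + o$ ($u{\left(Y,o \right)} = \left(-5\right) 1 + o = -5 + o$)
$l{\left(9 \left(-40\right),-332 \right)} + u{\left(108,h \right)} = -332 - 243 = -575$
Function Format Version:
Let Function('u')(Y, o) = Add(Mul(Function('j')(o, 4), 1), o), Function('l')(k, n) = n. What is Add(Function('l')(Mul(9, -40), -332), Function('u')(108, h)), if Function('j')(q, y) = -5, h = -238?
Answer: -575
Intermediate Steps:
Function('u')(Y, o) = Add(-5, o) (Function('u')(Y, o) = Add(Mul(-5, 1), o) = Add(-5, o))
Add(Function('l')(Mul(9, -40), -332), Function('u')(108, h)) = Add(-332, Add(-5, -238)) = Add(-332, -243) = -575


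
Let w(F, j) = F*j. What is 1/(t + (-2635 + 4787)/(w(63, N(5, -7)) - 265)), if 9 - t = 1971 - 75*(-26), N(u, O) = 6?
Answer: -113/439904 ≈ -0.00025687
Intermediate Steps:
t = -3912 (t = 9 - (1971 - 75*(-26)) = 9 - (1971 - 1*(-1950)) = 9 - (1971 + 1950) = 9 - 1*3921 = 9 - 3921 = -3912)
1/(t + (-2635 + 4787)/(w(63, N(5, -7)) - 265)) = 1/(-3912 + (-2635 + 4787)/(63*6 - 265)) = 1/(-3912 + 2152/(378 - 265)) = 1/(-3912 + 2152/113) = 1/(-439904/113) = -113/439904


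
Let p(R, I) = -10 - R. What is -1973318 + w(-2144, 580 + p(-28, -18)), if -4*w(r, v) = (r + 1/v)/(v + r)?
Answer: -7297394392287/3698032 ≈ -1.9733e+6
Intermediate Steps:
w(r, v) = -(r + 1/v)/(4*(r + v)) (w(r, v) = -(r + 1/v)/(4*(v + r)) = -(r + 1/v)/(4*(r + v)))
-1973318 + w(-2144, 580 + p(-28, -18)) = -1973318 + (-1 - 1*(-2144)*(580 + (-10 - 1*(-28))))/(4*(580 + (-10 - 1*(-28)))*(-2144 + (580 + (-10 - 1*(-28))))) = -1973318 + (-1 - 1*(-2144)*(580 + (-10 + 28)))/(4*(580 + (-10 + 28))*(-2144 + (580 + (-10 + 28)))) = -1973318 + (-1 - 1*(-2144)*(580 + 18))/(4*(580 + 18)*(-2144 + (580 + 18))) = -1973318 + (¼)*(-1 - 1*(-2144)*598)/(598*(-2144 + 598)) = -1973318 + (¼)*(1/598)*(-1 + 1282112)/(-1546) = -1973318 + (¼)*(1/598)*(-1/1546)*1282111 = -1973318 - 1282111/3698032 = -7297394392287/3698032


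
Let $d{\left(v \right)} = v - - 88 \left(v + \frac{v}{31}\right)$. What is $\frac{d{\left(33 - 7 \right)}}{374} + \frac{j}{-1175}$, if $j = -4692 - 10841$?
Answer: $\frac{133532726}{6811475} \approx 19.604$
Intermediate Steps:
$j = -15533$
$d{\left(v \right)} = \frac{2847 v}{31}$ ($d{\left(v \right)} = v - - 88 \left(v + v \frac{1}{31}\right) = v - - 88 \left(v + \frac{v}{31}\right) = v - - 88 \frac{32 v}{31} = v - - \frac{2816 v}{31} = v + \frac{2816 v}{31} = \frac{2847 v}{31}$)
$\frac{d{\left(33 - 7 \right)}}{374} + \frac{j}{-1175} = \frac{\frac{2847}{31} \left(33 - 7\right)}{374} - \frac{15533}{-1175} = \frac{2847 \left(33 - 7\right)}{31} \cdot \frac{1}{374} - - \frac{15533}{1175} = \frac{2847}{31} \cdot 26 \cdot \frac{1}{374} + \frac{15533}{1175} = \frac{74022}{31} \cdot \frac{1}{374} + \frac{15533}{1175} = \frac{37011}{5797} + \frac{15533}{1175} = \frac{133532726}{6811475}$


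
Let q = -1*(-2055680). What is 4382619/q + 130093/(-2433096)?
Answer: 1299487897523/625208348160 ≈ 2.0785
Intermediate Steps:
q = 2055680
4382619/q + 130093/(-2433096) = 4382619/2055680 + 130093/(-2433096) = 4382619*(1/2055680) + 130093*(-1/2433096) = 4382619/2055680 - 130093/2433096 = 1299487897523/625208348160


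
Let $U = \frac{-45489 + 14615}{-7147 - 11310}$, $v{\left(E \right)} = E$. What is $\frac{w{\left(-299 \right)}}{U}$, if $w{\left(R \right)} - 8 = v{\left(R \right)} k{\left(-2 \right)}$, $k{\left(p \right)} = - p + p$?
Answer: $\frac{73828}{15437} \approx 4.7825$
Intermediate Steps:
$k{\left(p \right)} = 0$
$w{\left(R \right)} = 8$ ($w{\left(R \right)} = 8 + R 0 = 8 + 0 = 8$)
$U = \frac{30874}{18457}$ ($U = - \frac{30874}{-18457} = \left(-30874\right) \left(- \frac{1}{18457}\right) = \frac{30874}{18457} \approx 1.6728$)
$\frac{w{\left(-299 \right)}}{U} = \frac{8}{\frac{30874}{18457}} = 8 \cdot \frac{18457}{30874} = \frac{73828}{15437}$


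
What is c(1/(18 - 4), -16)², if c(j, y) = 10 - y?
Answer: 676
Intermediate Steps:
c(1/(18 - 4), -16)² = (10 - 1*(-16))² = (10 + 16)² = 26² = 676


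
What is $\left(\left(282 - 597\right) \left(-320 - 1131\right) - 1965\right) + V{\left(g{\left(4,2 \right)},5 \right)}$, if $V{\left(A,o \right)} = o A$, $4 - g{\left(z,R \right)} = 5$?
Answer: $455095$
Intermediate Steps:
$g{\left(z,R \right)} = -1$ ($g{\left(z,R \right)} = 4 - 5 = -1$)
$V{\left(A,o \right)} = A o$
$\left(\left(282 - 597\right) \left(-320 - 1131\right) - 1965\right) + V{\left(g{\left(4,2 \right)},5 \right)} = \left(\left(282 - 597\right) \left(-320 - 1131\right) - 1965\right) - 5 = \left(\left(-315\right) \left(-1451\right) - 1965\right) - 5 = \left(457065 - 1965\right) - 5 = 455100 - 5 = 455095$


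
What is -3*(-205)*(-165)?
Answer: -101475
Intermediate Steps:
-3*(-205)*(-165) = 615*(-165) = -101475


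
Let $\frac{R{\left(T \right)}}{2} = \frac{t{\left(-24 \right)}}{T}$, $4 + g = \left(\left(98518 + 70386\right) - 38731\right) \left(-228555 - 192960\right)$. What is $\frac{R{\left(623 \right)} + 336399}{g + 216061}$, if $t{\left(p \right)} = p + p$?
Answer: $- \frac{69858827}{11394598570558} \approx -6.1309 \cdot 10^{-6}$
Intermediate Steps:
$t{\left(p \right)} = 2 p$
$g = -54869872099$ ($g = -4 + \left(\left(98518 + 70386\right) - 38731\right) \left(-228555 - 192960\right) = -4 + \left(168904 - 38731\right) \left(-421515\right) = -4 + 130173 \left(-421515\right) = -4 - 54869872095 = -54869872099$)
$R{\left(T \right)} = - \frac{96}{T}$ ($R{\left(T \right)} = 2 \frac{2 \left(-24\right)}{T} = 2 \left(- \frac{48}{T}\right) = - \frac{96}{T}$)
$\frac{R{\left(623 \right)} + 336399}{g + 216061} = \frac{- \frac{96}{623} + 336399}{-54869872099 + 216061} = \frac{\left(-96\right) \frac{1}{623} + 336399}{-54869656038} = \left(- \frac{96}{623} + 336399\right) \left(- \frac{1}{54869656038}\right) = \frac{209576481}{623} \left(- \frac{1}{54869656038}\right) = - \frac{69858827}{11394598570558}$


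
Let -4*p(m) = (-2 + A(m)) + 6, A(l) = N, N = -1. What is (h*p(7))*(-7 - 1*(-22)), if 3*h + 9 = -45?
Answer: 405/2 ≈ 202.50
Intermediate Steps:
A(l) = -1
h = -18 (h = -3 + (⅓)*(-45) = -3 - 15 = -18)
p(m) = -¾ (p(m) = -((-2 - 1) + 6)/4 = -(-3 + 6)/4 = -¼*3 = -¾)
(h*p(7))*(-7 - 1*(-22)) = (-18*(-¾))*(-7 - 1*(-22)) = 27*(-7 + 22)/2 = (27/2)*15 = 405/2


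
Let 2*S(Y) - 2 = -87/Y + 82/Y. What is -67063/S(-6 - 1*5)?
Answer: -1475386/27 ≈ -54644.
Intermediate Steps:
S(Y) = 1 - 5/(2*Y) (S(Y) = 1 + (-87/Y + 82/Y)/2 = 1 + (-5/Y)/2 = 1 - 5/(2*Y))
-67063/S(-6 - 1*5) = -67063*(-6 - 1*5)/(-5/2 + (-6 - 1*5)) = -67063*(-6 - 5)/(-5/2 + (-6 - 5)) = -67063*(-11/(-5/2 - 11)) = -67063/((-1/11*(-27/2))) = -67063/27/22 = -67063*22/27 = -1475386/27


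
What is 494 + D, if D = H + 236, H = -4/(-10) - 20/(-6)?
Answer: 11006/15 ≈ 733.73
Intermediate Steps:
H = 56/15 (H = -4*(-⅒) - 20*(-⅙) = ⅖ + 10/3 = 56/15 ≈ 3.7333)
D = 3596/15 (D = 56/15 + 236 = 3596/15 ≈ 239.73)
494 + D = 494 + 3596/15 = 11006/15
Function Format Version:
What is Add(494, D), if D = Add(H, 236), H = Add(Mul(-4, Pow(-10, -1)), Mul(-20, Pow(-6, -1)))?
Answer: Rational(11006, 15) ≈ 733.73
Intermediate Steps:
H = Rational(56, 15) (H = Add(Mul(-4, Rational(-1, 10)), Mul(-20, Rational(-1, 6))) = Add(Rational(2, 5), Rational(10, 3)) = Rational(56, 15) ≈ 3.7333)
D = Rational(3596, 15) (D = Add(Rational(56, 15), 236) = Rational(3596, 15) ≈ 239.73)
Add(494, D) = Add(494, Rational(3596, 15)) = Rational(11006, 15)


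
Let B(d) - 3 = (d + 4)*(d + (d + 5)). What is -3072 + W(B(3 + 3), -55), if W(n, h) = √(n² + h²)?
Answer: -3072 + √32954 ≈ -2890.5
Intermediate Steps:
B(d) = 3 + (4 + d)*(5 + 2*d) (B(d) = 3 + (d + 4)*(d + (d + 5)) = 3 + (4 + d)*(d + (5 + d)) = 3 + (4 + d)*(5 + 2*d))
W(n, h) = √(h² + n²)
-3072 + W(B(3 + 3), -55) = -3072 + √((-55)² + (23 + 2*(3 + 3)² + 13*(3 + 3))²) = -3072 + √(3025 + (23 + 2*6² + 13*6)²) = -3072 + √(3025 + (23 + 2*36 + 78)²) = -3072 + √(3025 + (23 + 72 + 78)²) = -3072 + √(3025 + 173²) = -3072 + √(3025 + 29929) = -3072 + √32954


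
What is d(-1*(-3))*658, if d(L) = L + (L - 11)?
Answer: -3290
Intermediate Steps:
d(L) = -11 + 2*L (d(L) = L + (-11 + L) = -11 + 2*L)
d(-1*(-3))*658 = (-11 + 2*(-1*(-3)))*658 = (-11 + 2*3)*658 = (-11 + 6)*658 = -5*658 = -3290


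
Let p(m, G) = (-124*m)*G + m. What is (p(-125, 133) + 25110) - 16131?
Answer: 2070354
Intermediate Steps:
p(m, G) = m - 124*G*m (p(m, G) = -124*G*m + m = m - 124*G*m)
(p(-125, 133) + 25110) - 16131 = (-125*(1 - 124*133) + 25110) - 16131 = (-125*(1 - 16492) + 25110) - 16131 = (-125*(-16491) + 25110) - 16131 = (2061375 + 25110) - 16131 = 2086485 - 16131 = 2070354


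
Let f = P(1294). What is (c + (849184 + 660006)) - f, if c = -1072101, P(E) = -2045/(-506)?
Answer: 221164989/506 ≈ 4.3709e+5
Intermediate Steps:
P(E) = 2045/506 (P(E) = -2045*(-1/506) = 2045/506)
f = 2045/506 ≈ 4.0415
(c + (849184 + 660006)) - f = (-1072101 + (849184 + 660006)) - 1*2045/506 = (-1072101 + 1509190) - 2045/506 = 437089 - 2045/506 = 221164989/506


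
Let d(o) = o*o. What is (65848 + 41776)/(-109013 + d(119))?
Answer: -26906/23713 ≈ -1.1347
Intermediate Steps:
d(o) = o²
(65848 + 41776)/(-109013 + d(119)) = (65848 + 41776)/(-109013 + 119²) = 107624/(-109013 + 14161) = 107624/(-94852) = 107624*(-1/94852) = -26906/23713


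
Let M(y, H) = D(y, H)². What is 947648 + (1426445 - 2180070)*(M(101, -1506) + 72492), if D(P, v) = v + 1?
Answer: -1761610301477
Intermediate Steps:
D(P, v) = 1 + v
M(y, H) = (1 + H)²
947648 + (1426445 - 2180070)*(M(101, -1506) + 72492) = 947648 + (1426445 - 2180070)*((1 - 1506)² + 72492) = 947648 - 753625*((-1505)² + 72492) = 947648 - 753625*(2265025 + 72492) = 947648 - 753625*2337517 = 947648 - 1761611249125 = -1761610301477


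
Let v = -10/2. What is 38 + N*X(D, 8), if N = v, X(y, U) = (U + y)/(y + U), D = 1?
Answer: 33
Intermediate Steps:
v = -5 (v = -10*1/2 = -5)
X(y, U) = 1 (X(y, U) = (U + y)/(U + y) = 1)
N = -5
38 + N*X(D, 8) = 38 - 5*1 = 38 - 5 = 33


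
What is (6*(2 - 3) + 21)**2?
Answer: 225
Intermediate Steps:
(6*(2 - 3) + 21)**2 = (6*(-1) + 21)**2 = (-6 + 21)**2 = 15**2 = 225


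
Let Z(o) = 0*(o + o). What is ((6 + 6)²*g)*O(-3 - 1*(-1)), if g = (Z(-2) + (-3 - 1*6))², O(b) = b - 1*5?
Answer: -81648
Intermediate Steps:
Z(o) = 0 (Z(o) = 0*(2*o) = 0)
O(b) = -5 + b (O(b) = b - 5 = -5 + b)
g = 81 (g = (0 + (-3 - 1*6))² = (0 + (-3 - 6))² = (0 - 9)² = (-9)² = 81)
((6 + 6)²*g)*O(-3 - 1*(-1)) = ((6 + 6)²*81)*(-5 + (-3 - 1*(-1))) = (12²*81)*(-5 + (-3 + 1)) = (144*81)*(-5 - 2) = 11664*(-7) = -81648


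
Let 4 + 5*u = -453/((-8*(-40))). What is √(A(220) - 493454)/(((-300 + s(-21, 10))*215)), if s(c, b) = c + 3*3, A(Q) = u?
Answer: -I*√789528133/2683200 ≈ -0.010472*I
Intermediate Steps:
u = -1733/1600 (u = -⅘ + (-453/((-8*(-40))))/5 = -⅘ + (-453/320)/5 = -⅘ + (-453*1/320)/5 = -⅘ + (⅕)*(-453/320) = -⅘ - 453/1600 = -1733/1600 ≈ -1.0831)
A(Q) = -1733/1600
s(c, b) = 9 + c (s(c, b) = c + 9 = 9 + c)
√(A(220) - 493454)/(((-300 + s(-21, 10))*215)) = √(-1733/1600 - 493454)/(((-300 + (9 - 21))*215)) = √(-789528133/1600)/(((-300 - 12)*215)) = (I*√789528133/40)/((-312*215)) = (I*√789528133/40)/(-67080) = (I*√789528133/40)*(-1/67080) = -I*√789528133/2683200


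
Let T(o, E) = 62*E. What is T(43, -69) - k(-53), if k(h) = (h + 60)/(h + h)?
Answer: -453461/106 ≈ -4277.9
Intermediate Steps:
k(h) = (60 + h)/(2*h) (k(h) = (60 + h)/((2*h)) = (60 + h)*(1/(2*h)) = (60 + h)/(2*h))
T(43, -69) - k(-53) = 62*(-69) - (60 - 53)/(2*(-53)) = -4278 - (-1)*7/(2*53) = -4278 - 1*(-7/106) = -4278 + 7/106 = -453461/106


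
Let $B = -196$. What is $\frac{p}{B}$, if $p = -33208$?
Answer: $\frac{1186}{7} \approx 169.43$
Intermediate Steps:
$\frac{p}{B} = - \frac{33208}{-196} = \left(-33208\right) \left(- \frac{1}{196}\right) = \frac{1186}{7}$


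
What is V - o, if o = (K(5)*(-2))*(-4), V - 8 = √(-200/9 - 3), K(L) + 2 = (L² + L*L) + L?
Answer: -416 + I*√227/3 ≈ -416.0 + 5.0222*I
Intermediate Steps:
K(L) = -2 + L + 2*L² (K(L) = -2 + ((L² + L*L) + L) = -2 + ((L² + L²) + L) = -2 + (2*L² + L) = -2 + (L + 2*L²) = -2 + L + 2*L²)
V = 8 + I*√227/3 (V = 8 + √(-200/9 - 3) = 8 + √(-227/9) = 8 + I*√227/3 ≈ 8.0 + 5.0222*I)
o = 424 (o = ((-2 + 5 + 2*5²)*(-2))*(-4) = ((-2 + 5 + 2*25)*(-2))*(-4) = ((-2 + 5 + 50)*(-2))*(-4) = (53*(-2))*(-4) = -106*(-4) = 424)
V - o = (8 + I*√227/3) - 1*424 = (8 + I*√227/3) - 424 = -416 + I*√227/3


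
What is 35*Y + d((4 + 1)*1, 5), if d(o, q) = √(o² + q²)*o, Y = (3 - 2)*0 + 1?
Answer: 35 + 25*√2 ≈ 70.355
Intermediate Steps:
Y = 1 (Y = 1*0 + 1 = 0 + 1 = 1)
d(o, q) = o*√(o² + q²)
35*Y + d((4 + 1)*1, 5) = 35*1 + ((4 + 1)*1)*√(((4 + 1)*1)² + 5²) = 35 + (5*1)*√((5*1)² + 25) = 35 + 5*√(5² + 25) = 35 + 5*√(25 + 25) = 35 + 5*√50 = 35 + 5*(5*√2) = 35 + 25*√2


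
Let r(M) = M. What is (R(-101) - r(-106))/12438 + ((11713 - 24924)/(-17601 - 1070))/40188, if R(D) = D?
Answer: 652678193/1555475856804 ≈ 0.00041960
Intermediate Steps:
(R(-101) - r(-106))/12438 + ((11713 - 24924)/(-17601 - 1070))/40188 = (-101 - 1*(-106))/12438 + ((11713 - 24924)/(-17601 - 1070))/40188 = (-101 + 106)*(1/12438) - 13211/(-18671)*(1/40188) = 5*(1/12438) - 13211*(-1/18671)*(1/40188) = 5/12438 + (13211/18671)*(1/40188) = 5/12438 + 13211/750350148 = 652678193/1555475856804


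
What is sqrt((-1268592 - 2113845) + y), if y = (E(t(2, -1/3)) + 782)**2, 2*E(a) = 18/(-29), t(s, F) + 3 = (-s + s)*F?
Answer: 14*I*sqrt(11891561)/29 ≈ 1664.8*I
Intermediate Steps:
t(s, F) = -3 (t(s, F) = -3 + (-s + s)*F = -3 + 0*F = -3 + 0 = -3)
E(a) = -9/29 (E(a) = (18/(-29))/2 = (18*(-1/29))/2 = (1/2)*(-18/29) = -9/29)
y = 513883561/841 (y = (-9/29 + 782)**2 = (22669/29)**2 = 513883561/841 ≈ 6.1104e+5)
sqrt((-1268592 - 2113845) + y) = sqrt((-1268592 - 2113845) + 513883561/841) = sqrt(-3382437 + 513883561/841) = sqrt(-2330745956/841) = 14*I*sqrt(11891561)/29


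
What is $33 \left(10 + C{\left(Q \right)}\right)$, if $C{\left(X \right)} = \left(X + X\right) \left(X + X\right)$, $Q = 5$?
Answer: $3630$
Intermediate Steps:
$C{\left(X \right)} = 4 X^{2}$ ($C{\left(X \right)} = 2 X 2 X = 4 X^{2}$)
$33 \left(10 + C{\left(Q \right)}\right) = 33 \left(10 + 4 \cdot 5^{2}\right) = 33 \left(10 + 4 \cdot 25\right) = 33 \left(10 + 100\right) = 33 \cdot 110 = 3630$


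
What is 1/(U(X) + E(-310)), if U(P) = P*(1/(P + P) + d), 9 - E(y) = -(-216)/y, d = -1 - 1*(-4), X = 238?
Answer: 310/224501 ≈ 0.0013808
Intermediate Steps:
d = 3 (d = -1 + 4 = 3)
E(y) = 9 - 216/y (E(y) = 9 - (-1)*(-216/y) = 9 - 216/y)
U(P) = P*(3 + 1/(2*P)) (U(P) = P*(1/(P + P) + 3) = P*(1/(2*P) + 3) = P*(3 + 1/(2*P)))
1/(U(X) + E(-310)) = 1/((1/2 + 3*238) + (9 - 216/(-310))) = 1/((1/2 + 714) + (9 - 216*(-1/310))) = 1/(1429/2 + (9 + 108/155)) = 1/(1429/2 + 1503/155) = 1/(224501/310) = 310/224501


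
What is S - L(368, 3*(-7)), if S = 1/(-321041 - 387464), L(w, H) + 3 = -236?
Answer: 169332694/708505 ≈ 239.00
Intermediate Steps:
L(w, H) = -239 (L(w, H) = -3 - 236 = -239)
S = -1/708505 (S = 1/(-708505) = -1/708505 ≈ -1.4114e-6)
S - L(368, 3*(-7)) = -1/708505 - 1*(-239) = -1/708505 + 239 = 169332694/708505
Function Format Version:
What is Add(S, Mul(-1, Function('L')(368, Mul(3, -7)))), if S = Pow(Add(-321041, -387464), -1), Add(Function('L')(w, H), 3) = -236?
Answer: Rational(169332694, 708505) ≈ 239.00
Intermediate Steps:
Function('L')(w, H) = -239 (Function('L')(w, H) = Add(-3, -236) = -239)
S = Rational(-1, 708505) (S = Pow(-708505, -1) = Rational(-1, 708505) ≈ -1.4114e-6)
Add(S, Mul(-1, Function('L')(368, Mul(3, -7)))) = Add(Rational(-1, 708505), Mul(-1, -239)) = Add(Rational(-1, 708505), 239) = Rational(169332694, 708505)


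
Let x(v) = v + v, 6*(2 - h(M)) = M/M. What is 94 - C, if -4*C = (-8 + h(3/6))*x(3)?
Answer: 339/4 ≈ 84.750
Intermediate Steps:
h(M) = 11/6 (h(M) = 2 - M/(6*M) = 2 - ⅙*1 = 2 - ⅙ = 11/6)
x(v) = 2*v
C = 37/4 (C = -(-8 + 11/6)*2*3/4 = -(-37)*6/24 = -¼*(-37) = 37/4 ≈ 9.2500)
94 - C = 94 - 1*37/4 = 94 - 37/4 = 339/4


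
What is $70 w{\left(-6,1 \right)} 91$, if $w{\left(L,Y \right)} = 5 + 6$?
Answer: $70070$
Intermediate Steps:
$w{\left(L,Y \right)} = 11$
$70 w{\left(-6,1 \right)} 91 = 70 \cdot 11 \cdot 91 = 770 \cdot 91 = 70070$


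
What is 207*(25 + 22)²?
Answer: 457263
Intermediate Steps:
207*(25 + 22)² = 207*47² = 207*2209 = 457263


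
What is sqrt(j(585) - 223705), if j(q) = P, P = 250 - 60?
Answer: 3*I*sqrt(24835) ≈ 472.77*I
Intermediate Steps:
P = 190
j(q) = 190
sqrt(j(585) - 223705) = sqrt(190 - 223705) = sqrt(-223515) = 3*I*sqrt(24835)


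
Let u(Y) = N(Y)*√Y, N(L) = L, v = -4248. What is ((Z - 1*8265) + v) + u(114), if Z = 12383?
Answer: -130 + 114*√114 ≈ 1087.2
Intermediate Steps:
u(Y) = Y^(3/2) (u(Y) = Y*√Y = Y^(3/2))
((Z - 1*8265) + v) + u(114) = ((12383 - 1*8265) - 4248) + 114^(3/2) = ((12383 - 8265) - 4248) + 114*√114 = (4118 - 4248) + 114*√114 = -130 + 114*√114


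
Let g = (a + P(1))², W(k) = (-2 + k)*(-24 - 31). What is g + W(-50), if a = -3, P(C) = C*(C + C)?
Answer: 2861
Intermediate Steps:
P(C) = 2*C² (P(C) = C*(2*C) = 2*C²)
W(k) = 110 - 55*k (W(k) = (-2 + k)*(-55) = 110 - 55*k)
g = 1 (g = (-3 + 2*1²)² = (-3 + 2*1)² = (-3 + 2)² = (-1)² = 1)
g + W(-50) = 1 + (110 - 55*(-50)) = 1 + (110 + 2750) = 1 + 2860 = 2861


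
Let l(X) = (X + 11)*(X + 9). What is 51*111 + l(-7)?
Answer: 5669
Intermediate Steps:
l(X) = (9 + X)*(11 + X) (l(X) = (11 + X)*(9 + X) = (9 + X)*(11 + X))
51*111 + l(-7) = 51*111 + (99 + (-7)**2 + 20*(-7)) = 5661 + (99 + 49 - 140) = 5661 + 8 = 5669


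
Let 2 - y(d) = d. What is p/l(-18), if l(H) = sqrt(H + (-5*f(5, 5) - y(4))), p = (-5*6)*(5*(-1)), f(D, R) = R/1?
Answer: -150*I*sqrt(41)/41 ≈ -23.426*I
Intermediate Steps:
y(d) = 2 - d
f(D, R) = R (f(D, R) = R*1 = R)
p = 150 (p = -30*(-5) = 150)
l(H) = sqrt(-23 + H) (l(H) = sqrt(H + (-5*5 - (2 - 1*4))) = sqrt(H + (-25 - (2 - 4))) = sqrt(H + (-25 - 1*(-2))) = sqrt(H + (-25 + 2)) = sqrt(H - 23) = sqrt(-23 + H))
p/l(-18) = 150/(sqrt(-23 - 18)) = 150/(sqrt(-41)) = 150/((I*sqrt(41))) = 150*(-I*sqrt(41)/41) = -150*I*sqrt(41)/41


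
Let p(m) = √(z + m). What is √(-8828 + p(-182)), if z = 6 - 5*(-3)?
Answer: √(-8828 + I*√161) ≈ 0.0675 + 93.958*I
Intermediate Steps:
z = 21 (z = 6 + 15 = 21)
p(m) = √(21 + m)
√(-8828 + p(-182)) = √(-8828 + √(21 - 182)) = √(-8828 + √(-161)) = √(-8828 + I*√161)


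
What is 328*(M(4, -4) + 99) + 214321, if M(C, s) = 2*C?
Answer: 249417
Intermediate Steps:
328*(M(4, -4) + 99) + 214321 = 328*(2*4 + 99) + 214321 = 328*(8 + 99) + 214321 = 328*107 + 214321 = 35096 + 214321 = 249417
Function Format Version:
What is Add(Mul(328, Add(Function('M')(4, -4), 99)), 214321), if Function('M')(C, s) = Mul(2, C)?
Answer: 249417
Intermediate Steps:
Add(Mul(328, Add(Function('M')(4, -4), 99)), 214321) = Add(Mul(328, Add(Mul(2, 4), 99)), 214321) = Add(Mul(328, Add(8, 99)), 214321) = Add(Mul(328, 107), 214321) = Add(35096, 214321) = 249417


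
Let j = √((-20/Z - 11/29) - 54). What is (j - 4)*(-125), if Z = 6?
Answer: 500 - 125*I*√436827/87 ≈ 500.0 - 949.61*I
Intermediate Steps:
j = I*√436827/87 (j = √((-20/6 - 11/29) - 54) = √((-20*⅙ - 11*1/29) - 54) = √((-10/3 - 11/29) - 54) = √(-323/87 - 54) = √(-5021/87) = I*√436827/87 ≈ 7.5969*I)
(j - 4)*(-125) = (I*√436827/87 - 4)*(-125) = (-4 + I*√436827/87)*(-125) = 500 - 125*I*√436827/87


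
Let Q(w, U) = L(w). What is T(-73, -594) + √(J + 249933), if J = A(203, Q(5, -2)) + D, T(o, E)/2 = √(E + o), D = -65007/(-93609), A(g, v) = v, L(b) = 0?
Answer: 2*√6759506815689/10401 + 2*I*√667 ≈ 499.93 + 51.653*I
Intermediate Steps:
Q(w, U) = 0
D = 7223/10401 (D = -65007*(-1/93609) = 7223/10401 ≈ 0.69445)
T(o, E) = 2*√(E + o)
J = 7223/10401 (J = 0 + 7223/10401 = 7223/10401 ≈ 0.69445)
T(-73, -594) + √(J + 249933) = 2*√(-594 - 73) + √(7223/10401 + 249933) = 2*√(-667) + √(2599560356/10401) = 2*(I*√667) + 2*√6759506815689/10401 = 2*I*√667 + 2*√6759506815689/10401 = 2*√6759506815689/10401 + 2*I*√667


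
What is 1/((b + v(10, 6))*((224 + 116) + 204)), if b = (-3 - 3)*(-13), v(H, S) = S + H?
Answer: 1/51136 ≈ 1.9556e-5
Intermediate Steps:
v(H, S) = H + S
b = 78 (b = -6*(-13) = 78)
1/((b + v(10, 6))*((224 + 116) + 204)) = 1/((78 + (10 + 6))*((224 + 116) + 204)) = 1/((78 + 16)*(340 + 204)) = 1/(94*544) = (1/94)*(1/544) = 1/51136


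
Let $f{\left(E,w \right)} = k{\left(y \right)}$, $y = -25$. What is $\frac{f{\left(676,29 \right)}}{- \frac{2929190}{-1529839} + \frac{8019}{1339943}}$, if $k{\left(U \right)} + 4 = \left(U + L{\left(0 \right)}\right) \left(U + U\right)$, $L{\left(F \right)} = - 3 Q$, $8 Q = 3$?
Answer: $\frac{970719434659363}{1431714696404} \approx 678.01$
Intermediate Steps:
$Q = \frac{3}{8}$ ($Q = \frac{1}{8} \cdot 3 = \frac{3}{8} \approx 0.375$)
$L{\left(F \right)} = - \frac{9}{8}$ ($L{\left(F \right)} = \left(-3\right) \frac{3}{8} = - \frac{9}{8}$)
$k{\left(U \right)} = -4 + 2 U \left(- \frac{9}{8} + U\right)$ ($k{\left(U \right)} = -4 + \left(U - \frac{9}{8}\right) \left(U + U\right) = -4 + \left(- \frac{9}{8} + U\right) 2 U = -4 + 2 U \left(- \frac{9}{8} + U\right)$)
$f{\left(E,w \right)} = \frac{5209}{4}$ ($f{\left(E,w \right)} = -4 + 2 \left(-25\right)^{2} - - \frac{225}{4} = -4 + 2 \cdot 625 + \frac{225}{4} = -4 + 1250 + \frac{225}{4} = \frac{5209}{4}$)
$\frac{f{\left(676,29 \right)}}{- \frac{2929190}{-1529839} + \frac{8019}{1339943}} = \frac{5209}{4 \left(- \frac{2929190}{-1529839} + \frac{8019}{1339943}\right)} = \frac{5209}{4 \left(\left(-2929190\right) \left(- \frac{1}{1529839}\right) + 8019 \cdot \frac{1}{1339943}\right)} = \frac{5209}{4 \left(\frac{2929190}{1529839} + \frac{729}{121813}\right)} = \frac{5209}{4 \cdot \frac{357928674101}{186354278107}} = \frac{5209}{4} \cdot \frac{186354278107}{357928674101} = \frac{970719434659363}{1431714696404}$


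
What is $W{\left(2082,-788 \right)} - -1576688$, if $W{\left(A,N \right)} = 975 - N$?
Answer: $1578451$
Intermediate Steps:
$W{\left(2082,-788 \right)} - -1576688 = \left(975 - -788\right) - -1576688 = \left(975 + 788\right) + 1576688 = 1763 + 1576688 = 1578451$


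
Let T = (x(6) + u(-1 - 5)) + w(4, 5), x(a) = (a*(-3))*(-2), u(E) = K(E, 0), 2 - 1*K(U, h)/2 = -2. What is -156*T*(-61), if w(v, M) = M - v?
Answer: 428220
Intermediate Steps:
K(U, h) = 8 (K(U, h) = 4 - 2*(-2) = 4 + 4 = 8)
u(E) = 8
x(a) = 6*a (x(a) = -3*a*(-2) = 6*a)
T = 45 (T = (6*6 + 8) + (5 - 1*4) = (36 + 8) + (5 - 4) = 44 + 1 = 45)
-156*T*(-61) = -156*45*(-61) = -26*270*(-61) = -7020*(-61) = 428220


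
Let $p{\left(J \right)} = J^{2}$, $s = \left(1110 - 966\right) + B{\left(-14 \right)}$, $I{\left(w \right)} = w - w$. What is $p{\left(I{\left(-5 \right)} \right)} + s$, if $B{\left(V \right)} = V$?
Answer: $130$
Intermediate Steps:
$I{\left(w \right)} = 0$
$s = 130$ ($s = \left(1110 - 966\right) - 14 = 144 - 14 = 130$)
$p{\left(I{\left(-5 \right)} \right)} + s = 0^{2} + 130 = 0 + 130 = 130$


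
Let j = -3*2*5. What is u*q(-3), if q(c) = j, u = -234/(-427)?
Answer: -7020/427 ≈ -16.440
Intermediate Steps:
u = 234/427 (u = -234*(-1/427) = 234/427 ≈ 0.54801)
j = -30 (j = -6*5 = -30)
q(c) = -30
u*q(-3) = (234/427)*(-30) = -7020/427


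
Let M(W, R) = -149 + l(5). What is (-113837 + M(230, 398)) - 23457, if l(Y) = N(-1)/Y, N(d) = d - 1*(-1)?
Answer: -137443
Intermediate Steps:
N(d) = 1 + d (N(d) = d + 1 = 1 + d)
l(Y) = 0 (l(Y) = (1 - 1)/Y = 0/Y = 0)
M(W, R) = -149 (M(W, R) = -149 + 0 = -149)
(-113837 + M(230, 398)) - 23457 = (-113837 - 149) - 23457 = -113986 - 23457 = -137443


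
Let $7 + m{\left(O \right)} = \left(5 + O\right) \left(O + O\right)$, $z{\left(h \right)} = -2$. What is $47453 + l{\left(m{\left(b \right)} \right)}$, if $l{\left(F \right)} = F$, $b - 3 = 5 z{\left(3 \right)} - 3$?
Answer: $47546$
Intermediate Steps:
$b = -10$ ($b = 3 + \left(5 \left(-2\right) - 3\right) = 3 - 13 = -10$)
$m{\left(O \right)} = -7 + 2 O \left(5 + O\right)$ ($m{\left(O \right)} = -7 + \left(5 + O\right) \left(O + O\right) = -7 + \left(5 + O\right) 2 O = -7 + 2 O \left(5 + O\right)$)
$47453 + l{\left(m{\left(b \right)} \right)} = 47453 + \left(-7 + 2 \left(-10\right)^{2} + 10 \left(-10\right)\right) = 47453 - -93 = 47453 + 93 = 47546$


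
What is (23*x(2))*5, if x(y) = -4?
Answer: -460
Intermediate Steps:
(23*x(2))*5 = (23*(-4))*5 = -92*5 = -460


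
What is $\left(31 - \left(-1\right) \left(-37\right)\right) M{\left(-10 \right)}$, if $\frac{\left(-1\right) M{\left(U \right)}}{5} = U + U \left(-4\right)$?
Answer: $900$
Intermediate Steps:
$M{\left(U \right)} = 15 U$ ($M{\left(U \right)} = - 5 \left(U + U \left(-4\right)\right) = - 5 \left(U - 4 U\right) = - 5 \left(- 3 U\right) = 15 U$)
$\left(31 - \left(-1\right) \left(-37\right)\right) M{\left(-10 \right)} = \left(31 - \left(-1\right) \left(-37\right)\right) 15 \left(-10\right) = \left(31 - 37\right) \left(-150\right) = \left(-6\right) \left(-150\right) = 900$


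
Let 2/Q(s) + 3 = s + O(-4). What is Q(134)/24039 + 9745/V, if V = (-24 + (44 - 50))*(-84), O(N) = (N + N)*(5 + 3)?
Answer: 38754145/10021592 ≈ 3.8671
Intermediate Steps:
O(N) = 16*N (O(N) = (2*N)*8 = 16*N)
Q(s) = 2/(-67 + s) (Q(s) = 2/(-3 + (s + 16*(-4))) = 2/(-3 + (s - 64)) = 2/(-3 + (-64 + s)) = 2/(-67 + s))
V = 2520 (V = (-24 - 6)*(-84) = -30*(-84) = 2520)
Q(134)/24039 + 9745/V = (2/(-67 + 134))/24039 + 9745/2520 = (2/67)*(1/24039) + 9745*(1/2520) = (2*(1/67))*(1/24039) + 1949/504 = (2/67)*(1/24039) + 1949/504 = 2/1610613 + 1949/504 = 38754145/10021592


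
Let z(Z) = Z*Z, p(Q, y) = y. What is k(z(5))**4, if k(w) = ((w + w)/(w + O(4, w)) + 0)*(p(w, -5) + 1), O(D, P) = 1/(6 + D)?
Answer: 16000000000000/3969126001 ≈ 4031.1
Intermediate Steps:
z(Z) = Z**2
k(w) = -8*w/(1/10 + w) (k(w) = ((w + w)/(w + 1/(6 + 4)) + 0)*(-5 + 1) = ((2*w)/(w + 1/10) + 0)*(-4) = ((2*w)/(1/10 + w) + 0)*(-4) = (2*w/(1/10 + w) + 0)*(-4) = (2*w/(1/10 + w))*(-4) = -8*w/(1/10 + w))
k(z(5))**4 = (-80*5**2/(1 + 10*5**2))**4 = (-80*25/(1 + 10*25))**4 = (-80*25/(1 + 250))**4 = (-80*25/251)**4 = (-80*25*1/251)**4 = (-2000/251)**4 = 16000000000000/3969126001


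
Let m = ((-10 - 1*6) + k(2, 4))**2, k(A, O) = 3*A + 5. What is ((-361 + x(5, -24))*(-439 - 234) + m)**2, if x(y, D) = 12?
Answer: 55178949604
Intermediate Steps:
k(A, O) = 5 + 3*A
m = 25 (m = ((-10 - 1*6) + (5 + 3*2))**2 = ((-10 - 6) + (5 + 6))**2 = (-16 + 11)**2 = (-5)**2 = 25)
((-361 + x(5, -24))*(-439 - 234) + m)**2 = ((-361 + 12)*(-439 - 234) + 25)**2 = (-349*(-673) + 25)**2 = (234877 + 25)**2 = 234902**2 = 55178949604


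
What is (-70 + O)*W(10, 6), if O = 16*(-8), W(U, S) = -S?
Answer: 1188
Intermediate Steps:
O = -128
(-70 + O)*W(10, 6) = (-70 - 128)*(-1*6) = -198*(-6) = 1188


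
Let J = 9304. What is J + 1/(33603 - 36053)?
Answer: 22794799/2450 ≈ 9304.0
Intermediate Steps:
J + 1/(33603 - 36053) = 9304 + 1/(33603 - 36053) = 9304 + 1/(-2450) = 9304 - 1/2450 = 22794799/2450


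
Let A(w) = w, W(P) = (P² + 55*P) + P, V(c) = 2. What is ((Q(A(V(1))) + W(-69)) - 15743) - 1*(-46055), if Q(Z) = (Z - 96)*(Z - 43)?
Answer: 35063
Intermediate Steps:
W(P) = P² + 56*P
Q(Z) = (-96 + Z)*(-43 + Z)
((Q(A(V(1))) + W(-69)) - 15743) - 1*(-46055) = (((4128 + 2² - 139*2) - 69*(56 - 69)) - 15743) - 1*(-46055) = (((4128 + 4 - 278) - 69*(-13)) - 15743) + 46055 = ((3854 + 897) - 15743) + 46055 = (4751 - 15743) + 46055 = -10992 + 46055 = 35063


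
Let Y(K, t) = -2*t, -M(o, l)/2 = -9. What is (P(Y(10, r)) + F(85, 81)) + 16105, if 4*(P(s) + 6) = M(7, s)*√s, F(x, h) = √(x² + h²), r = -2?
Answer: 16108 + √13786 ≈ 16225.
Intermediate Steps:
M(o, l) = 18 (M(o, l) = -2*(-9) = 18)
F(x, h) = √(h² + x²)
P(s) = -6 + 9*√s/2 (P(s) = -6 + (18*√s)/4 = -6 + 9*√s/2)
(P(Y(10, r)) + F(85, 81)) + 16105 = ((-6 + 9*√(-2*(-2))/2) + √(81² + 85²)) + 16105 = ((-6 + 9*√4/2) + √(6561 + 7225)) + 16105 = ((-6 + (9/2)*2) + √13786) + 16105 = ((-6 + 9) + √13786) + 16105 = (3 + √13786) + 16105 = 16108 + √13786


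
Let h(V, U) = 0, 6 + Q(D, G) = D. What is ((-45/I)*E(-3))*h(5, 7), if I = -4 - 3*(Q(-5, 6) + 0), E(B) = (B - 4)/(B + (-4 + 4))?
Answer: 0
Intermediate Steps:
Q(D, G) = -6 + D
E(B) = (-4 + B)/B (E(B) = (-4 + B)/(B + 0) = (-4 + B)/B)
I = 29 (I = -4 - 3*((-6 - 5) + 0) = -4 - 3*(-11 + 0) = -4 - 3*(-11) = -4 + 33 = 29)
((-45/I)*E(-3))*h(5, 7) = ((-45/29)*((-4 - 3)/(-3)))*0 = ((-45*1/29)*(-1/3*(-7)))*0 = -45/29*7/3*0 = -105/29*0 = 0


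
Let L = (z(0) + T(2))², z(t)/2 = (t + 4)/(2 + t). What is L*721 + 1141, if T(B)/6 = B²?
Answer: 566405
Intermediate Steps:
T(B) = 6*B²
z(t) = 2*(4 + t)/(2 + t) (z(t) = 2*((t + 4)/(2 + t)) = 2*((4 + t)/(2 + t)) = 2*(4 + t)/(2 + t))
L = 784 (L = (2*(4 + 0)/(2 + 0) + 6*2²)² = (2*4/2 + 6*4)² = (2*(½)*4 + 24)² = (4 + 24)² = 28² = 784)
L*721 + 1141 = 784*721 + 1141 = 565264 + 1141 = 566405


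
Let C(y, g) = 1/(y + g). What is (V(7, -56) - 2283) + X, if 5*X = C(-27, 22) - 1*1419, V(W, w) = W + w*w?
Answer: 14404/25 ≈ 576.16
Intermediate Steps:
C(y, g) = 1/(g + y)
V(W, w) = W + w²
X = -7096/25 (X = (1/(22 - 27) - 1*1419)/5 = (1/(-5) - 1419)/5 = (-⅕ - 1419)/5 = (⅕)*(-7096/5) = -7096/25 ≈ -283.84)
(V(7, -56) - 2283) + X = ((7 + (-56)²) - 2283) - 7096/25 = ((7 + 3136) - 2283) - 7096/25 = (3143 - 2283) - 7096/25 = 860 - 7096/25 = 14404/25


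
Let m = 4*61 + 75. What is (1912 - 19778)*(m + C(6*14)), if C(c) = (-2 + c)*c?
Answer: -128760262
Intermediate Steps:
C(c) = c*(-2 + c)
m = 319 (m = 244 + 75 = 319)
(1912 - 19778)*(m + C(6*14)) = (1912 - 19778)*(319 + (6*14)*(-2 + 6*14)) = -17866*(319 + 84*(-2 + 84)) = -17866*(319 + 84*82) = -17866*(319 + 6888) = -17866*7207 = -128760262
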